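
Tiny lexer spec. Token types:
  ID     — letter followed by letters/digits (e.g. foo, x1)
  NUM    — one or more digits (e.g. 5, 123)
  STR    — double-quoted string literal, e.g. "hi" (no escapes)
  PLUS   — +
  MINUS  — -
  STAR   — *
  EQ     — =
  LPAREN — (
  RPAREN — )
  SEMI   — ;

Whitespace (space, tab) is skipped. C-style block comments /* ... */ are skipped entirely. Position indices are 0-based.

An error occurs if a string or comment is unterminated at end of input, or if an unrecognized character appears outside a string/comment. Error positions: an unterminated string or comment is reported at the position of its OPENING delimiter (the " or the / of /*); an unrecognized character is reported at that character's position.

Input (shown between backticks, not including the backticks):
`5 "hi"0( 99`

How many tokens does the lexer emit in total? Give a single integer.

Answer: 5

Derivation:
pos=0: emit NUM '5' (now at pos=1)
pos=2: enter STRING mode
pos=2: emit STR "hi" (now at pos=6)
pos=6: emit NUM '0' (now at pos=7)
pos=7: emit LPAREN '('
pos=9: emit NUM '99' (now at pos=11)
DONE. 5 tokens: [NUM, STR, NUM, LPAREN, NUM]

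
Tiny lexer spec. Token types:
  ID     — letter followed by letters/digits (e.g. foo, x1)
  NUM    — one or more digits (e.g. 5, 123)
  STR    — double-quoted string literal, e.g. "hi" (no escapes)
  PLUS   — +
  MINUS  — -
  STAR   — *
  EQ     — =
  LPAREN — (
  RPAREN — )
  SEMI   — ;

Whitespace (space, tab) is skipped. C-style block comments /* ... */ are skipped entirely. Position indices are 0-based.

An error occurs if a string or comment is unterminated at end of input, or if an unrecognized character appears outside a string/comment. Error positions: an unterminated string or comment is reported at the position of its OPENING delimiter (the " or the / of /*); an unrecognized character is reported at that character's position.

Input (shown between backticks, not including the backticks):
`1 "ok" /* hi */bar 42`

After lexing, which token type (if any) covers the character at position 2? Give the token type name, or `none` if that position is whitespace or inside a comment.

Answer: STR

Derivation:
pos=0: emit NUM '1' (now at pos=1)
pos=2: enter STRING mode
pos=2: emit STR "ok" (now at pos=6)
pos=7: enter COMMENT mode (saw '/*')
exit COMMENT mode (now at pos=15)
pos=15: emit ID 'bar' (now at pos=18)
pos=19: emit NUM '42' (now at pos=21)
DONE. 4 tokens: [NUM, STR, ID, NUM]
Position 2: char is '"' -> STR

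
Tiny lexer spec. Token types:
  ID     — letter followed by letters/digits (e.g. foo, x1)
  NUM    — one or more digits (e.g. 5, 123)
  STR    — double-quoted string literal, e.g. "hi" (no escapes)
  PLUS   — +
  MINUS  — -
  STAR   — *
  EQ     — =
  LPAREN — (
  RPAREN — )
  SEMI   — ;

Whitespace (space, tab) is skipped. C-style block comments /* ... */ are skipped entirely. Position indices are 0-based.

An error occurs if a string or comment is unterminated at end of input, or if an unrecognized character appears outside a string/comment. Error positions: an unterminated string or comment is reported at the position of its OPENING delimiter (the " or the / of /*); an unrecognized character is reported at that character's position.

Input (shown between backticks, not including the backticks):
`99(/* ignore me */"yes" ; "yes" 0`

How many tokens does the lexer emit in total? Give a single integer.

Answer: 6

Derivation:
pos=0: emit NUM '99' (now at pos=2)
pos=2: emit LPAREN '('
pos=3: enter COMMENT mode (saw '/*')
exit COMMENT mode (now at pos=18)
pos=18: enter STRING mode
pos=18: emit STR "yes" (now at pos=23)
pos=24: emit SEMI ';'
pos=26: enter STRING mode
pos=26: emit STR "yes" (now at pos=31)
pos=32: emit NUM '0' (now at pos=33)
DONE. 6 tokens: [NUM, LPAREN, STR, SEMI, STR, NUM]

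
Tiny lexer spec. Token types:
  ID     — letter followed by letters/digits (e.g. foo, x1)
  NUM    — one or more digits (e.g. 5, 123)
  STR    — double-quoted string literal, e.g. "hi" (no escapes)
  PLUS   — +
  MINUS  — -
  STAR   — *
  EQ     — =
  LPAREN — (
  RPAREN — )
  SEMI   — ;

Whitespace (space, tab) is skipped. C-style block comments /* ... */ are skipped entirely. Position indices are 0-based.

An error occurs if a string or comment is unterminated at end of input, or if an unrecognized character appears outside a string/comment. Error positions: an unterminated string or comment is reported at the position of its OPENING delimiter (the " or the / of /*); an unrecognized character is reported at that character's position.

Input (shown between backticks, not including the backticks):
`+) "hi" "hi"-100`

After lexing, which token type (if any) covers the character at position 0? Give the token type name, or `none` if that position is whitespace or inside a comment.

pos=0: emit PLUS '+'
pos=1: emit RPAREN ')'
pos=3: enter STRING mode
pos=3: emit STR "hi" (now at pos=7)
pos=8: enter STRING mode
pos=8: emit STR "hi" (now at pos=12)
pos=12: emit MINUS '-'
pos=13: emit NUM '100' (now at pos=16)
DONE. 6 tokens: [PLUS, RPAREN, STR, STR, MINUS, NUM]
Position 0: char is '+' -> PLUS

Answer: PLUS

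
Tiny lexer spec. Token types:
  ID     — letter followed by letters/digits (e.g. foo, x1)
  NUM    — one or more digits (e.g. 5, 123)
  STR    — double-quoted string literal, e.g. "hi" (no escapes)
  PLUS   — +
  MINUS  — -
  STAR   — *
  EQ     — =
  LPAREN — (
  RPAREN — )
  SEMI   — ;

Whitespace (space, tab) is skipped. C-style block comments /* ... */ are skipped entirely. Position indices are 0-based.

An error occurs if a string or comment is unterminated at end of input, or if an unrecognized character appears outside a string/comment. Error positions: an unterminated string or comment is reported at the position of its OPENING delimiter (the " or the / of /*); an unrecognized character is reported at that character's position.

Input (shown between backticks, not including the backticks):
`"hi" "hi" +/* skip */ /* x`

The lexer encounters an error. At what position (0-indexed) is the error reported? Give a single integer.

Answer: 22

Derivation:
pos=0: enter STRING mode
pos=0: emit STR "hi" (now at pos=4)
pos=5: enter STRING mode
pos=5: emit STR "hi" (now at pos=9)
pos=10: emit PLUS '+'
pos=11: enter COMMENT mode (saw '/*')
exit COMMENT mode (now at pos=21)
pos=22: enter COMMENT mode (saw '/*')
pos=22: ERROR — unterminated comment (reached EOF)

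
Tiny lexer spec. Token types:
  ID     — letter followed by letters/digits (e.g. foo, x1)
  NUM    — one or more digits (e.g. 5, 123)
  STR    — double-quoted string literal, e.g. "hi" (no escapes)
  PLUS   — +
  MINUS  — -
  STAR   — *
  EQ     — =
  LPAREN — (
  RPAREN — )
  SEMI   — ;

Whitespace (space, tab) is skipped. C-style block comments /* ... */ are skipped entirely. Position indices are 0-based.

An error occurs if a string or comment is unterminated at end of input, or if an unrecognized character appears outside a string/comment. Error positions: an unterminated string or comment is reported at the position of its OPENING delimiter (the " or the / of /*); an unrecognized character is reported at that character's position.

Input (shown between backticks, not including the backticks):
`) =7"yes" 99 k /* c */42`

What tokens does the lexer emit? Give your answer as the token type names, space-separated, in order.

Answer: RPAREN EQ NUM STR NUM ID NUM

Derivation:
pos=0: emit RPAREN ')'
pos=2: emit EQ '='
pos=3: emit NUM '7' (now at pos=4)
pos=4: enter STRING mode
pos=4: emit STR "yes" (now at pos=9)
pos=10: emit NUM '99' (now at pos=12)
pos=13: emit ID 'k' (now at pos=14)
pos=15: enter COMMENT mode (saw '/*')
exit COMMENT mode (now at pos=22)
pos=22: emit NUM '42' (now at pos=24)
DONE. 7 tokens: [RPAREN, EQ, NUM, STR, NUM, ID, NUM]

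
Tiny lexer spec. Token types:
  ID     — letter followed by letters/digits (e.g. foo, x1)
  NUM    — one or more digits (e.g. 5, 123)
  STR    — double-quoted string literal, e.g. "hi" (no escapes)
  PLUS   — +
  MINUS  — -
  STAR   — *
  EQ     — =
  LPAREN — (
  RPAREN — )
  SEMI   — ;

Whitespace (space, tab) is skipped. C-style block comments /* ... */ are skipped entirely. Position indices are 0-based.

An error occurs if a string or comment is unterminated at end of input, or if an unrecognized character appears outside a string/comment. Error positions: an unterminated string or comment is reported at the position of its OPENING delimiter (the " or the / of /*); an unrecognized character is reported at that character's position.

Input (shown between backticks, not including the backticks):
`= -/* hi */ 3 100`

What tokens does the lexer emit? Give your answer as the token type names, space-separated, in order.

Answer: EQ MINUS NUM NUM

Derivation:
pos=0: emit EQ '='
pos=2: emit MINUS '-'
pos=3: enter COMMENT mode (saw '/*')
exit COMMENT mode (now at pos=11)
pos=12: emit NUM '3' (now at pos=13)
pos=14: emit NUM '100' (now at pos=17)
DONE. 4 tokens: [EQ, MINUS, NUM, NUM]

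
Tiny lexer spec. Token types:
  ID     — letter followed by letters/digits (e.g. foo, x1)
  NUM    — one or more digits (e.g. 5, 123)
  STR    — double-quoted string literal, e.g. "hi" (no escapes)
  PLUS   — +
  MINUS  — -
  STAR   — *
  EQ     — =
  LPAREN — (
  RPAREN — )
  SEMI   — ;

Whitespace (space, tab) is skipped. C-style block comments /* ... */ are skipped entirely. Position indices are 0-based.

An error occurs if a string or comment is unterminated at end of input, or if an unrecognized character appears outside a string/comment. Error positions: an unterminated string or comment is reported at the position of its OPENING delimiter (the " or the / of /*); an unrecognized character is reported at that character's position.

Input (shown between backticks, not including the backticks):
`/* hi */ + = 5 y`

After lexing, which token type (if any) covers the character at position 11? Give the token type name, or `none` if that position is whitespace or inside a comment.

pos=0: enter COMMENT mode (saw '/*')
exit COMMENT mode (now at pos=8)
pos=9: emit PLUS '+'
pos=11: emit EQ '='
pos=13: emit NUM '5' (now at pos=14)
pos=15: emit ID 'y' (now at pos=16)
DONE. 4 tokens: [PLUS, EQ, NUM, ID]
Position 11: char is '=' -> EQ

Answer: EQ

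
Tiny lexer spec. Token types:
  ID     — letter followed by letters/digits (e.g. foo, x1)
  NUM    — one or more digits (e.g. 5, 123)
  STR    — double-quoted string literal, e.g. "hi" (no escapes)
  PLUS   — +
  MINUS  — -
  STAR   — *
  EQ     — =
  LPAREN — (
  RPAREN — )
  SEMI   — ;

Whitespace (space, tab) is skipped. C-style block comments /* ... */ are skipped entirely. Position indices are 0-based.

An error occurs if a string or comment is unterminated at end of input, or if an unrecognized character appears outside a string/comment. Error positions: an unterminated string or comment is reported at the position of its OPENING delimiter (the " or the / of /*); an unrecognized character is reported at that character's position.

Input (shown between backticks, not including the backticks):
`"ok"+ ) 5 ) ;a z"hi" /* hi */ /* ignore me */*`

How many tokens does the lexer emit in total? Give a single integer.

pos=0: enter STRING mode
pos=0: emit STR "ok" (now at pos=4)
pos=4: emit PLUS '+'
pos=6: emit RPAREN ')'
pos=8: emit NUM '5' (now at pos=9)
pos=10: emit RPAREN ')'
pos=12: emit SEMI ';'
pos=13: emit ID 'a' (now at pos=14)
pos=15: emit ID 'z' (now at pos=16)
pos=16: enter STRING mode
pos=16: emit STR "hi" (now at pos=20)
pos=21: enter COMMENT mode (saw '/*')
exit COMMENT mode (now at pos=29)
pos=30: enter COMMENT mode (saw '/*')
exit COMMENT mode (now at pos=45)
pos=45: emit STAR '*'
DONE. 10 tokens: [STR, PLUS, RPAREN, NUM, RPAREN, SEMI, ID, ID, STR, STAR]

Answer: 10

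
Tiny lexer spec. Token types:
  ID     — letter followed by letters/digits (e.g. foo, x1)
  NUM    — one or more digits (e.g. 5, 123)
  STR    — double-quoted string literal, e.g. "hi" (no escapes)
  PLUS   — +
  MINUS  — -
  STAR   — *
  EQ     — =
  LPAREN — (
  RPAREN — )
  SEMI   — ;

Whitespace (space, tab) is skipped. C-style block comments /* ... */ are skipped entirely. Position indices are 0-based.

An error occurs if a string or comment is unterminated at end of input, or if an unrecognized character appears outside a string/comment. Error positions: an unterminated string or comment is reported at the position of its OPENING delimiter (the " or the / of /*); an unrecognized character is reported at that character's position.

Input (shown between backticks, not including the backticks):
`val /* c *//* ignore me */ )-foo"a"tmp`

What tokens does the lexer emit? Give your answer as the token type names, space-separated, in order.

pos=0: emit ID 'val' (now at pos=3)
pos=4: enter COMMENT mode (saw '/*')
exit COMMENT mode (now at pos=11)
pos=11: enter COMMENT mode (saw '/*')
exit COMMENT mode (now at pos=26)
pos=27: emit RPAREN ')'
pos=28: emit MINUS '-'
pos=29: emit ID 'foo' (now at pos=32)
pos=32: enter STRING mode
pos=32: emit STR "a" (now at pos=35)
pos=35: emit ID 'tmp' (now at pos=38)
DONE. 6 tokens: [ID, RPAREN, MINUS, ID, STR, ID]

Answer: ID RPAREN MINUS ID STR ID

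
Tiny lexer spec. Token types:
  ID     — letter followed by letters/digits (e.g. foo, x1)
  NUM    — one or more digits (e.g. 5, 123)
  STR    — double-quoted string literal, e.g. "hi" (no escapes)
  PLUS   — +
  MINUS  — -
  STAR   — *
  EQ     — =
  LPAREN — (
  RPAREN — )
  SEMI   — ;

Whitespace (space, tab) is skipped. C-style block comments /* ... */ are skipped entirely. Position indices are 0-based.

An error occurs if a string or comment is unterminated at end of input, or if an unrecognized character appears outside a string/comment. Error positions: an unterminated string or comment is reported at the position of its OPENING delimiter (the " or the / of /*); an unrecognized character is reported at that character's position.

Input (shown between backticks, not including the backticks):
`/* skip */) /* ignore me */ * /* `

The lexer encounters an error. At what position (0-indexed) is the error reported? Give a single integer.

pos=0: enter COMMENT mode (saw '/*')
exit COMMENT mode (now at pos=10)
pos=10: emit RPAREN ')'
pos=12: enter COMMENT mode (saw '/*')
exit COMMENT mode (now at pos=27)
pos=28: emit STAR '*'
pos=30: enter COMMENT mode (saw '/*')
pos=30: ERROR — unterminated comment (reached EOF)

Answer: 30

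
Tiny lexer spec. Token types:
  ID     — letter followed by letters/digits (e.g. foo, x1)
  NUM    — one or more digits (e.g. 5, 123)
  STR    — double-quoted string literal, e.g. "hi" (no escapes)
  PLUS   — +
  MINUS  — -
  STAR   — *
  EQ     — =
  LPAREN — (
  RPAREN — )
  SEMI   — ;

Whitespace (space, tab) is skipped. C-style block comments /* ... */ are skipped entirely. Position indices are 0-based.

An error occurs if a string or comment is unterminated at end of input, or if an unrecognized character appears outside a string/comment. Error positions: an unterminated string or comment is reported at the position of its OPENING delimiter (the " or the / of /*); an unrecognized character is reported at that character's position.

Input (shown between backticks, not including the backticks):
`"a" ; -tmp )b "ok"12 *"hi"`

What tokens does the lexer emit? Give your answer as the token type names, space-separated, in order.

pos=0: enter STRING mode
pos=0: emit STR "a" (now at pos=3)
pos=4: emit SEMI ';'
pos=6: emit MINUS '-'
pos=7: emit ID 'tmp' (now at pos=10)
pos=11: emit RPAREN ')'
pos=12: emit ID 'b' (now at pos=13)
pos=14: enter STRING mode
pos=14: emit STR "ok" (now at pos=18)
pos=18: emit NUM '12' (now at pos=20)
pos=21: emit STAR '*'
pos=22: enter STRING mode
pos=22: emit STR "hi" (now at pos=26)
DONE. 10 tokens: [STR, SEMI, MINUS, ID, RPAREN, ID, STR, NUM, STAR, STR]

Answer: STR SEMI MINUS ID RPAREN ID STR NUM STAR STR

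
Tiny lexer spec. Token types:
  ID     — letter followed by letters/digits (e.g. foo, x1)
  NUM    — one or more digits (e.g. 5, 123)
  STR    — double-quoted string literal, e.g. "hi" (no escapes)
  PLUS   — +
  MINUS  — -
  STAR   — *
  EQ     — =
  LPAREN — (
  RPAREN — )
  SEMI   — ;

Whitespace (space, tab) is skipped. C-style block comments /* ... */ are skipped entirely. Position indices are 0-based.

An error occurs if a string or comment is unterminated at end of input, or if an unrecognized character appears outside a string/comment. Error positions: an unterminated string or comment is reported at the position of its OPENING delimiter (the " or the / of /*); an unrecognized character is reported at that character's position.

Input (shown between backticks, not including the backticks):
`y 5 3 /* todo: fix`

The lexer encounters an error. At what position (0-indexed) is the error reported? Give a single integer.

Answer: 6

Derivation:
pos=0: emit ID 'y' (now at pos=1)
pos=2: emit NUM '5' (now at pos=3)
pos=4: emit NUM '3' (now at pos=5)
pos=6: enter COMMENT mode (saw '/*')
pos=6: ERROR — unterminated comment (reached EOF)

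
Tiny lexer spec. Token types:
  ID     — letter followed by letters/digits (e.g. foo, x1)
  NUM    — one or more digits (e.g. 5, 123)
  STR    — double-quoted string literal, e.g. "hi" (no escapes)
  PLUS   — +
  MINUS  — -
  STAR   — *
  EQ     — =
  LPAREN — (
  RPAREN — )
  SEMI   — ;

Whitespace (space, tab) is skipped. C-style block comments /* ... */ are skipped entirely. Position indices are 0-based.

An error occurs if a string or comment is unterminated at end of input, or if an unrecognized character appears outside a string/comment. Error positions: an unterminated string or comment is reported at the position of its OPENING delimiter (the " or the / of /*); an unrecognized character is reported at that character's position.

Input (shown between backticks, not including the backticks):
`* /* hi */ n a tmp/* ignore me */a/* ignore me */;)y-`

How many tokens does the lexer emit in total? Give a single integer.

pos=0: emit STAR '*'
pos=2: enter COMMENT mode (saw '/*')
exit COMMENT mode (now at pos=10)
pos=11: emit ID 'n' (now at pos=12)
pos=13: emit ID 'a' (now at pos=14)
pos=15: emit ID 'tmp' (now at pos=18)
pos=18: enter COMMENT mode (saw '/*')
exit COMMENT mode (now at pos=33)
pos=33: emit ID 'a' (now at pos=34)
pos=34: enter COMMENT mode (saw '/*')
exit COMMENT mode (now at pos=49)
pos=49: emit SEMI ';'
pos=50: emit RPAREN ')'
pos=51: emit ID 'y' (now at pos=52)
pos=52: emit MINUS '-'
DONE. 9 tokens: [STAR, ID, ID, ID, ID, SEMI, RPAREN, ID, MINUS]

Answer: 9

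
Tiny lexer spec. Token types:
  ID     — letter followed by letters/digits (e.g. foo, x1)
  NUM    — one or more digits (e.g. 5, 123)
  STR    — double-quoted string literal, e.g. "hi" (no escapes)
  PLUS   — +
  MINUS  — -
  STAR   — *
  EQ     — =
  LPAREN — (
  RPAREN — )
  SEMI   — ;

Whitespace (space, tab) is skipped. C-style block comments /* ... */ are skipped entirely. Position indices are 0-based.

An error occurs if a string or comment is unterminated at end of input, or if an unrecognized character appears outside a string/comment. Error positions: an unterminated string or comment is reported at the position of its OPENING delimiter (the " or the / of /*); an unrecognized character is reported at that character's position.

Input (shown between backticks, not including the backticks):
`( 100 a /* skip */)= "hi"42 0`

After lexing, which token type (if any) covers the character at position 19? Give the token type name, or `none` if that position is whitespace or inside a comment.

pos=0: emit LPAREN '('
pos=2: emit NUM '100' (now at pos=5)
pos=6: emit ID 'a' (now at pos=7)
pos=8: enter COMMENT mode (saw '/*')
exit COMMENT mode (now at pos=18)
pos=18: emit RPAREN ')'
pos=19: emit EQ '='
pos=21: enter STRING mode
pos=21: emit STR "hi" (now at pos=25)
pos=25: emit NUM '42' (now at pos=27)
pos=28: emit NUM '0' (now at pos=29)
DONE. 8 tokens: [LPAREN, NUM, ID, RPAREN, EQ, STR, NUM, NUM]
Position 19: char is '=' -> EQ

Answer: EQ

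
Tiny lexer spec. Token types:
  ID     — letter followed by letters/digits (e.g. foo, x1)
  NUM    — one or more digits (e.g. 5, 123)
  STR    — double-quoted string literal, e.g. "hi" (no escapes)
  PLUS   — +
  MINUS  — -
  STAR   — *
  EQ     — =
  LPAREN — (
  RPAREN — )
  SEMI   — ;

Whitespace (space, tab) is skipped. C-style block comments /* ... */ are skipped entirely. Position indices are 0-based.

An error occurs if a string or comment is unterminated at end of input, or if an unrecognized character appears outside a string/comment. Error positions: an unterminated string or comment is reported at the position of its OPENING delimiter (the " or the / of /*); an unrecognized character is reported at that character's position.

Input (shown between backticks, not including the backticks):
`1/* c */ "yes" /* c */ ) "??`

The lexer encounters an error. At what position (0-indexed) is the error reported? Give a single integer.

pos=0: emit NUM '1' (now at pos=1)
pos=1: enter COMMENT mode (saw '/*')
exit COMMENT mode (now at pos=8)
pos=9: enter STRING mode
pos=9: emit STR "yes" (now at pos=14)
pos=15: enter COMMENT mode (saw '/*')
exit COMMENT mode (now at pos=22)
pos=23: emit RPAREN ')'
pos=25: enter STRING mode
pos=25: ERROR — unterminated string

Answer: 25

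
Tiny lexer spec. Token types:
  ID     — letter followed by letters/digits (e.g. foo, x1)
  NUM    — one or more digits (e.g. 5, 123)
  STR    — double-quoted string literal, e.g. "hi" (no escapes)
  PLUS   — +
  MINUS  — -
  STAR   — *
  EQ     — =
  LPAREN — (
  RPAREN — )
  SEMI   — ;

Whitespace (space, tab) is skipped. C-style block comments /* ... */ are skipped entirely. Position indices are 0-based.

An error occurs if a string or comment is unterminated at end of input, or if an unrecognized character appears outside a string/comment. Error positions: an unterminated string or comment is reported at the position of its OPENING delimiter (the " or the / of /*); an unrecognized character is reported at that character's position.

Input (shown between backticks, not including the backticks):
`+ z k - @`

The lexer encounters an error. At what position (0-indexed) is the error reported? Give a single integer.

Answer: 8

Derivation:
pos=0: emit PLUS '+'
pos=2: emit ID 'z' (now at pos=3)
pos=4: emit ID 'k' (now at pos=5)
pos=6: emit MINUS '-'
pos=8: ERROR — unrecognized char '@'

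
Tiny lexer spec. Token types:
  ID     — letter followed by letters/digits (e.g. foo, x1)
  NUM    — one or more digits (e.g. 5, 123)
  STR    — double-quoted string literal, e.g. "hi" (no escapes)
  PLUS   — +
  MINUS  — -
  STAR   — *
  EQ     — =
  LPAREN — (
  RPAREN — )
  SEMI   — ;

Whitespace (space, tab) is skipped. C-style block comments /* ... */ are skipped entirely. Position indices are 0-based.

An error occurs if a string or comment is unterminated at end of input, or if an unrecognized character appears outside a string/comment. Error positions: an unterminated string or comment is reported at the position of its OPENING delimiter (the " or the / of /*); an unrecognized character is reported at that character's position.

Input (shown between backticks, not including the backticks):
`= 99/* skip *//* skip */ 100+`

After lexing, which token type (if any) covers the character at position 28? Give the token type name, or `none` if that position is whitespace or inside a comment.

pos=0: emit EQ '='
pos=2: emit NUM '99' (now at pos=4)
pos=4: enter COMMENT mode (saw '/*')
exit COMMENT mode (now at pos=14)
pos=14: enter COMMENT mode (saw '/*')
exit COMMENT mode (now at pos=24)
pos=25: emit NUM '100' (now at pos=28)
pos=28: emit PLUS '+'
DONE. 4 tokens: [EQ, NUM, NUM, PLUS]
Position 28: char is '+' -> PLUS

Answer: PLUS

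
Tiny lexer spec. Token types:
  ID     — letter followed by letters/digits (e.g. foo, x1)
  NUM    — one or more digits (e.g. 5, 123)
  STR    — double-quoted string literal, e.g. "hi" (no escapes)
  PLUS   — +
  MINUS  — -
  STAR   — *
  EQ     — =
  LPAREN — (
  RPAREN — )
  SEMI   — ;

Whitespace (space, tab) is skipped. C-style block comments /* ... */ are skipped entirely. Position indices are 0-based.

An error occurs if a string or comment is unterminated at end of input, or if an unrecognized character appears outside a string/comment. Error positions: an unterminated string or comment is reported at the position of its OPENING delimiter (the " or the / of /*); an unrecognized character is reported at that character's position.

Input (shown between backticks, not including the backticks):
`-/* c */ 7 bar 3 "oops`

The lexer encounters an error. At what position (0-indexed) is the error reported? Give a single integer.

Answer: 17

Derivation:
pos=0: emit MINUS '-'
pos=1: enter COMMENT mode (saw '/*')
exit COMMENT mode (now at pos=8)
pos=9: emit NUM '7' (now at pos=10)
pos=11: emit ID 'bar' (now at pos=14)
pos=15: emit NUM '3' (now at pos=16)
pos=17: enter STRING mode
pos=17: ERROR — unterminated string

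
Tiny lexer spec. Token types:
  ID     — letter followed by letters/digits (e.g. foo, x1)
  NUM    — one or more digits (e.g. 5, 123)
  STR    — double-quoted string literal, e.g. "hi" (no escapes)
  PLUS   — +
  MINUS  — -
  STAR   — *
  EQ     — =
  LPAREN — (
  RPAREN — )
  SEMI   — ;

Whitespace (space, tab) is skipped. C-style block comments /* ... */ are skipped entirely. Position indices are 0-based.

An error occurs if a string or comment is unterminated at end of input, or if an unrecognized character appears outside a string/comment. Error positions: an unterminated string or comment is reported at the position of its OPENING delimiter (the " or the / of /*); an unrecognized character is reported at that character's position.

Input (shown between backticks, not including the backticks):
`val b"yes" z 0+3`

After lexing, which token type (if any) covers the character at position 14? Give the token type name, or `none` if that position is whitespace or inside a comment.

Answer: PLUS

Derivation:
pos=0: emit ID 'val' (now at pos=3)
pos=4: emit ID 'b' (now at pos=5)
pos=5: enter STRING mode
pos=5: emit STR "yes" (now at pos=10)
pos=11: emit ID 'z' (now at pos=12)
pos=13: emit NUM '0' (now at pos=14)
pos=14: emit PLUS '+'
pos=15: emit NUM '3' (now at pos=16)
DONE. 7 tokens: [ID, ID, STR, ID, NUM, PLUS, NUM]
Position 14: char is '+' -> PLUS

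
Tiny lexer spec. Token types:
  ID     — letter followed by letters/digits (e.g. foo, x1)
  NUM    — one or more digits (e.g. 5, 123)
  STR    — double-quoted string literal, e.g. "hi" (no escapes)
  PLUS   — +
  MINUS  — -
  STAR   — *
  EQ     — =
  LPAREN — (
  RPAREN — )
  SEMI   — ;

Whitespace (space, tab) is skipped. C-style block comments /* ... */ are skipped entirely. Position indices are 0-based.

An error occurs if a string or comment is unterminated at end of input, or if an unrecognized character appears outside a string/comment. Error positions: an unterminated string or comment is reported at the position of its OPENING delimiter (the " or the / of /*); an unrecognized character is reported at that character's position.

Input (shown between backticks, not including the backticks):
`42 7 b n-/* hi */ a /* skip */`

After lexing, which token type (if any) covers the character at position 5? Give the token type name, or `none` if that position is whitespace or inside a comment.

pos=0: emit NUM '42' (now at pos=2)
pos=3: emit NUM '7' (now at pos=4)
pos=5: emit ID 'b' (now at pos=6)
pos=7: emit ID 'n' (now at pos=8)
pos=8: emit MINUS '-'
pos=9: enter COMMENT mode (saw '/*')
exit COMMENT mode (now at pos=17)
pos=18: emit ID 'a' (now at pos=19)
pos=20: enter COMMENT mode (saw '/*')
exit COMMENT mode (now at pos=30)
DONE. 6 tokens: [NUM, NUM, ID, ID, MINUS, ID]
Position 5: char is 'b' -> ID

Answer: ID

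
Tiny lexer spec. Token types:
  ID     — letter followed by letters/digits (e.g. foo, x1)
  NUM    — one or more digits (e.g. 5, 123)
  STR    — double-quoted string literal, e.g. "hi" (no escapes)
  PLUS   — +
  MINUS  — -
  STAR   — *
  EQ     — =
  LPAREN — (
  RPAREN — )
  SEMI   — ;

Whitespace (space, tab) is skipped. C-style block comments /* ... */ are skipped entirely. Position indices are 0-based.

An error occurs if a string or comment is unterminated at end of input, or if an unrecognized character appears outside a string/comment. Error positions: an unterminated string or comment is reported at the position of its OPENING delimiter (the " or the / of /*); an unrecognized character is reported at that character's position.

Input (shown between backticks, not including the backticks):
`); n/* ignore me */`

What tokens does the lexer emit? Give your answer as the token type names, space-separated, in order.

pos=0: emit RPAREN ')'
pos=1: emit SEMI ';'
pos=3: emit ID 'n' (now at pos=4)
pos=4: enter COMMENT mode (saw '/*')
exit COMMENT mode (now at pos=19)
DONE. 3 tokens: [RPAREN, SEMI, ID]

Answer: RPAREN SEMI ID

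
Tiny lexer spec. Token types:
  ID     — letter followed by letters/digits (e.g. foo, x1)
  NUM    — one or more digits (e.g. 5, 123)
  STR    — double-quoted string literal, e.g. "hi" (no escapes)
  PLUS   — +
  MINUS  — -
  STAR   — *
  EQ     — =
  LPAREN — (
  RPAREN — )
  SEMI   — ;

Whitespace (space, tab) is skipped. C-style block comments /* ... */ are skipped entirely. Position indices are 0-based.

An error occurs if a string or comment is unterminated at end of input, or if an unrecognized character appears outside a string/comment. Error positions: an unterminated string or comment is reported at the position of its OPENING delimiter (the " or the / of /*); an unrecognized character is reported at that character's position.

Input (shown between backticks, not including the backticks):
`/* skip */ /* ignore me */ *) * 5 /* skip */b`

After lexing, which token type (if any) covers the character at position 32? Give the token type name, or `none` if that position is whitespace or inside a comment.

Answer: NUM

Derivation:
pos=0: enter COMMENT mode (saw '/*')
exit COMMENT mode (now at pos=10)
pos=11: enter COMMENT mode (saw '/*')
exit COMMENT mode (now at pos=26)
pos=27: emit STAR '*'
pos=28: emit RPAREN ')'
pos=30: emit STAR '*'
pos=32: emit NUM '5' (now at pos=33)
pos=34: enter COMMENT mode (saw '/*')
exit COMMENT mode (now at pos=44)
pos=44: emit ID 'b' (now at pos=45)
DONE. 5 tokens: [STAR, RPAREN, STAR, NUM, ID]
Position 32: char is '5' -> NUM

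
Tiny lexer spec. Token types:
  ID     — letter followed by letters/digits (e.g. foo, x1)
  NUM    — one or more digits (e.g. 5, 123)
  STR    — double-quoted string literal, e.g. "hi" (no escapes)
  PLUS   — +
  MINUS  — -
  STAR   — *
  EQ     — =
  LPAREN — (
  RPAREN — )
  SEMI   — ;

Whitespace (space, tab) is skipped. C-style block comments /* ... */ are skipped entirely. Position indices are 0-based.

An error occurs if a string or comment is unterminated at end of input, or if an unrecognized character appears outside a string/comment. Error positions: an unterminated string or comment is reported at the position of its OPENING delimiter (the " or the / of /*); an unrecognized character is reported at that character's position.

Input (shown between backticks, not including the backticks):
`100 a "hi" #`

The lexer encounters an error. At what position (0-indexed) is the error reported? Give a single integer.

Answer: 11

Derivation:
pos=0: emit NUM '100' (now at pos=3)
pos=4: emit ID 'a' (now at pos=5)
pos=6: enter STRING mode
pos=6: emit STR "hi" (now at pos=10)
pos=11: ERROR — unrecognized char '#'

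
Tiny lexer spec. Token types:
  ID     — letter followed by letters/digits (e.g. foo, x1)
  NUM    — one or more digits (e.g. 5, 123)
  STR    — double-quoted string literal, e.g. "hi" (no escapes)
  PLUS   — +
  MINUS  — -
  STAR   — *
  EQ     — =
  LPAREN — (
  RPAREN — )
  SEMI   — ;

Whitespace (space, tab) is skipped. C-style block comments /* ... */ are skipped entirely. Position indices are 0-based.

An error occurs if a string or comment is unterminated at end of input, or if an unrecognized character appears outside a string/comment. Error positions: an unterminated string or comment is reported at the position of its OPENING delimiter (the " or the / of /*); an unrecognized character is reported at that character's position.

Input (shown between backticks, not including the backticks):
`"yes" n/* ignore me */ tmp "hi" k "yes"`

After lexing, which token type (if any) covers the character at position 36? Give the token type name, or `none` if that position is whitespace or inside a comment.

pos=0: enter STRING mode
pos=0: emit STR "yes" (now at pos=5)
pos=6: emit ID 'n' (now at pos=7)
pos=7: enter COMMENT mode (saw '/*')
exit COMMENT mode (now at pos=22)
pos=23: emit ID 'tmp' (now at pos=26)
pos=27: enter STRING mode
pos=27: emit STR "hi" (now at pos=31)
pos=32: emit ID 'k' (now at pos=33)
pos=34: enter STRING mode
pos=34: emit STR "yes" (now at pos=39)
DONE. 6 tokens: [STR, ID, ID, STR, ID, STR]
Position 36: char is 'e' -> STR

Answer: STR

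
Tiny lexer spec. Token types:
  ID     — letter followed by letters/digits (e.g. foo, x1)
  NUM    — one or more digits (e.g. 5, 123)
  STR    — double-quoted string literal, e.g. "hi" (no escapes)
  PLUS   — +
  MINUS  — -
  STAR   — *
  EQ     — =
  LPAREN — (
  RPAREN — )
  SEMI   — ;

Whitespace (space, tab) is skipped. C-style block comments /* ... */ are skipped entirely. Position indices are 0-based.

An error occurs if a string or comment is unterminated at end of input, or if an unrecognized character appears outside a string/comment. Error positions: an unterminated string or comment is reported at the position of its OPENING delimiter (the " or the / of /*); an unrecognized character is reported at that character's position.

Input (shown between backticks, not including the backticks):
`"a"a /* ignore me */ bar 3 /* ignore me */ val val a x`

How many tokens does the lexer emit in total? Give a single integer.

Answer: 8

Derivation:
pos=0: enter STRING mode
pos=0: emit STR "a" (now at pos=3)
pos=3: emit ID 'a' (now at pos=4)
pos=5: enter COMMENT mode (saw '/*')
exit COMMENT mode (now at pos=20)
pos=21: emit ID 'bar' (now at pos=24)
pos=25: emit NUM '3' (now at pos=26)
pos=27: enter COMMENT mode (saw '/*')
exit COMMENT mode (now at pos=42)
pos=43: emit ID 'val' (now at pos=46)
pos=47: emit ID 'val' (now at pos=50)
pos=51: emit ID 'a' (now at pos=52)
pos=53: emit ID 'x' (now at pos=54)
DONE. 8 tokens: [STR, ID, ID, NUM, ID, ID, ID, ID]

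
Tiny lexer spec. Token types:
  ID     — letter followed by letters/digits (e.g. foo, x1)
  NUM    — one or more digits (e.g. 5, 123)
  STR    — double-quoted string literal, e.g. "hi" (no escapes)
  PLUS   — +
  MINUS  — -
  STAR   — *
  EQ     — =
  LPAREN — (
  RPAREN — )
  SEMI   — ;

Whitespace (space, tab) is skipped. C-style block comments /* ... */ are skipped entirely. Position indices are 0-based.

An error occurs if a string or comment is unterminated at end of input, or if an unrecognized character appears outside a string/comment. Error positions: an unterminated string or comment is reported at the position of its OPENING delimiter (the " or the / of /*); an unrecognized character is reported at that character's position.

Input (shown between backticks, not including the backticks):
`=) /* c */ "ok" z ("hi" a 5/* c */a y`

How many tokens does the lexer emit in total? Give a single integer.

Answer: 10

Derivation:
pos=0: emit EQ '='
pos=1: emit RPAREN ')'
pos=3: enter COMMENT mode (saw '/*')
exit COMMENT mode (now at pos=10)
pos=11: enter STRING mode
pos=11: emit STR "ok" (now at pos=15)
pos=16: emit ID 'z' (now at pos=17)
pos=18: emit LPAREN '('
pos=19: enter STRING mode
pos=19: emit STR "hi" (now at pos=23)
pos=24: emit ID 'a' (now at pos=25)
pos=26: emit NUM '5' (now at pos=27)
pos=27: enter COMMENT mode (saw '/*')
exit COMMENT mode (now at pos=34)
pos=34: emit ID 'a' (now at pos=35)
pos=36: emit ID 'y' (now at pos=37)
DONE. 10 tokens: [EQ, RPAREN, STR, ID, LPAREN, STR, ID, NUM, ID, ID]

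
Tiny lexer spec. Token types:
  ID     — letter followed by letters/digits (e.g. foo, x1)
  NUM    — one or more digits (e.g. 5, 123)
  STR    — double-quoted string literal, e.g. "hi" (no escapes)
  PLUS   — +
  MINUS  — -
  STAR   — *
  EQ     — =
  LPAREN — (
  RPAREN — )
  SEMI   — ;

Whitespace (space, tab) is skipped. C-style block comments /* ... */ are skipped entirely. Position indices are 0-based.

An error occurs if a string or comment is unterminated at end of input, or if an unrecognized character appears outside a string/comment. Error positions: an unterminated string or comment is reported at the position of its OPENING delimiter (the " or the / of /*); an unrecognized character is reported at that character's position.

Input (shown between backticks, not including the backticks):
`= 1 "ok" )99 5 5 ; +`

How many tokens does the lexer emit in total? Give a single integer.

pos=0: emit EQ '='
pos=2: emit NUM '1' (now at pos=3)
pos=4: enter STRING mode
pos=4: emit STR "ok" (now at pos=8)
pos=9: emit RPAREN ')'
pos=10: emit NUM '99' (now at pos=12)
pos=13: emit NUM '5' (now at pos=14)
pos=15: emit NUM '5' (now at pos=16)
pos=17: emit SEMI ';'
pos=19: emit PLUS '+'
DONE. 9 tokens: [EQ, NUM, STR, RPAREN, NUM, NUM, NUM, SEMI, PLUS]

Answer: 9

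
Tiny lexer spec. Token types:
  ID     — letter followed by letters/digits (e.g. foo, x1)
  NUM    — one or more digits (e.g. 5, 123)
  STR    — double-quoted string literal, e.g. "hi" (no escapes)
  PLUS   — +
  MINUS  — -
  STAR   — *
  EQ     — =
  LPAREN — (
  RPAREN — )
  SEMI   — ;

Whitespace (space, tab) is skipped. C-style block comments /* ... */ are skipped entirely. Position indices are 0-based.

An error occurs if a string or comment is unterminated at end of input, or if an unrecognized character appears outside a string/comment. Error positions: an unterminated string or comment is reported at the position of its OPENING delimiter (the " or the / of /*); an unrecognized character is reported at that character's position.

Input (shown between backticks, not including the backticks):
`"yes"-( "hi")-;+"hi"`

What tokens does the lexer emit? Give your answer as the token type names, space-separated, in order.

pos=0: enter STRING mode
pos=0: emit STR "yes" (now at pos=5)
pos=5: emit MINUS '-'
pos=6: emit LPAREN '('
pos=8: enter STRING mode
pos=8: emit STR "hi" (now at pos=12)
pos=12: emit RPAREN ')'
pos=13: emit MINUS '-'
pos=14: emit SEMI ';'
pos=15: emit PLUS '+'
pos=16: enter STRING mode
pos=16: emit STR "hi" (now at pos=20)
DONE. 9 tokens: [STR, MINUS, LPAREN, STR, RPAREN, MINUS, SEMI, PLUS, STR]

Answer: STR MINUS LPAREN STR RPAREN MINUS SEMI PLUS STR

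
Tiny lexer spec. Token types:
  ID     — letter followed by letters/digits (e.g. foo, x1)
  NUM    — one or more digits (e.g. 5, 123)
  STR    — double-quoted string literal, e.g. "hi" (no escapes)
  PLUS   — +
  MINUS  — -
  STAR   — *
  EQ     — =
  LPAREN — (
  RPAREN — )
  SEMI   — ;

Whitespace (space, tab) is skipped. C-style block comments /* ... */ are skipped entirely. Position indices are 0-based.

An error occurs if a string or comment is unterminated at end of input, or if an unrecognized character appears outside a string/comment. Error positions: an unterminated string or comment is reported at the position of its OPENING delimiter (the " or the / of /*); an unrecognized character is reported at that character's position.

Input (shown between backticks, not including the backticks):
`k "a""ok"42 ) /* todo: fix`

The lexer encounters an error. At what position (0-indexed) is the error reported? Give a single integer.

pos=0: emit ID 'k' (now at pos=1)
pos=2: enter STRING mode
pos=2: emit STR "a" (now at pos=5)
pos=5: enter STRING mode
pos=5: emit STR "ok" (now at pos=9)
pos=9: emit NUM '42' (now at pos=11)
pos=12: emit RPAREN ')'
pos=14: enter COMMENT mode (saw '/*')
pos=14: ERROR — unterminated comment (reached EOF)

Answer: 14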